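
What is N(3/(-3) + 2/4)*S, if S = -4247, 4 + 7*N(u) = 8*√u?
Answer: 16988/7 - 16988*I*√2/7 ≈ 2426.9 - 3432.1*I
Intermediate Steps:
N(u) = -4/7 + 8*√u/7 (N(u) = -4/7 + (8*√u)/7 = -4/7 + 8*√u/7)
N(3/(-3) + 2/4)*S = (-4/7 + 8*√(3/(-3) + 2/4)/7)*(-4247) = (-4/7 + 8*√(3*(-⅓) + 2*(¼))/7)*(-4247) = (-4/7 + 8*√(-1 + ½)/7)*(-4247) = (-4/7 + 8*√(-½)/7)*(-4247) = (-4/7 + 8*(I*√2/2)/7)*(-4247) = (-4/7 + 4*I*√2/7)*(-4247) = 16988/7 - 16988*I*√2/7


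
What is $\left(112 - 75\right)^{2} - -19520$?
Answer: $20889$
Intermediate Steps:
$\left(112 - 75\right)^{2} - -19520 = 37^{2} + 19520 = 1369 + 19520 = 20889$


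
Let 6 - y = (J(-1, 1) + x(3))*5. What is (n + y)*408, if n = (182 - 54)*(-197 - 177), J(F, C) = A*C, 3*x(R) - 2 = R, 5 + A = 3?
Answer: -19528648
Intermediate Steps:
A = -2 (A = -5 + 3 = -2)
x(R) = ⅔ + R/3
J(F, C) = -2*C
n = -47872 (n = 128*(-374) = -47872)
y = 23/3 (y = 6 - (-2*1 + (⅔ + (⅓)*3))*5 = 6 - (-2 + (⅔ + 1))*5 = 6 - (-2 + 5/3)*5 = 6 - (-1)*5/3 = 6 - 1*(-5/3) = 6 + 5/3 = 23/3 ≈ 7.6667)
(n + y)*408 = (-47872 + 23/3)*408 = -143593/3*408 = -19528648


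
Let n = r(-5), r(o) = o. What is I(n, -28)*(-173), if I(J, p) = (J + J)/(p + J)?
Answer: -1730/33 ≈ -52.424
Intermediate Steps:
n = -5
I(J, p) = 2*J/(J + p) (I(J, p) = (2*J)/(J + p) = 2*J/(J + p))
I(n, -28)*(-173) = (2*(-5)/(-5 - 28))*(-173) = (2*(-5)/(-33))*(-173) = (2*(-5)*(-1/33))*(-173) = (10/33)*(-173) = -1730/33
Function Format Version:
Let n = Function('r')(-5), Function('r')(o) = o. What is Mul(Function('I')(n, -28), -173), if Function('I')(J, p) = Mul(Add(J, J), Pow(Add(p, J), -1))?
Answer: Rational(-1730, 33) ≈ -52.424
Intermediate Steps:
n = -5
Function('I')(J, p) = Mul(2, J, Pow(Add(J, p), -1)) (Function('I')(J, p) = Mul(Mul(2, J), Pow(Add(J, p), -1)) = Mul(2, J, Pow(Add(J, p), -1)))
Mul(Function('I')(n, -28), -173) = Mul(Mul(2, -5, Pow(Add(-5, -28), -1)), -173) = Mul(Mul(2, -5, Pow(-33, -1)), -173) = Mul(Mul(2, -5, Rational(-1, 33)), -173) = Mul(Rational(10, 33), -173) = Rational(-1730, 33)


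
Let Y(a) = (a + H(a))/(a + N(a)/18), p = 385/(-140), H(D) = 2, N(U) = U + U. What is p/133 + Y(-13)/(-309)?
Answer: -82423/3561740 ≈ -0.023141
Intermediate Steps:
N(U) = 2*U
p = -11/4 (p = 385*(-1/140) = -11/4 ≈ -2.7500)
Y(a) = 9*(2 + a)/(10*a) (Y(a) = (a + 2)/(a + (2*a)/18) = (2 + a)/(a + (2*a)*(1/18)) = (2 + a)/(a + a/9) = (2 + a)/((10*a/9)) = (2 + a)*(9/(10*a)) = 9*(2 + a)/(10*a))
p/133 + Y(-13)/(-309) = -11/4/133 + ((9/10)*(2 - 13)/(-13))/(-309) = -11/4*1/133 + ((9/10)*(-1/13)*(-11))*(-1/309) = -11/532 + (99/130)*(-1/309) = -11/532 - 33/13390 = -82423/3561740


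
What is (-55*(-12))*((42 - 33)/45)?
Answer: 132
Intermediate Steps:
(-55*(-12))*((42 - 33)/45) = 660*(9*(1/45)) = 660*(⅕) = 132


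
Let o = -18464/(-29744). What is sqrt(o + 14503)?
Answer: sqrt(296584541)/143 ≈ 120.43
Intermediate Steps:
o = 1154/1859 (o = -18464*(-1/29744) = 1154/1859 ≈ 0.62076)
sqrt(o + 14503) = sqrt(1154/1859 + 14503) = sqrt(26962231/1859) = sqrt(296584541)/143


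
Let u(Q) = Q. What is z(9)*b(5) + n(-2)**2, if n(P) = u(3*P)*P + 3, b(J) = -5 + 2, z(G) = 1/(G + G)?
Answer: 1349/6 ≈ 224.83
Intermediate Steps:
z(G) = 1/(2*G)
b(J) = -3
n(P) = 3 + 3*P**2 (n(P) = (3*P)*P + 3 = 3*P**2 + 3 = 3 + 3*P**2)
z(9)*b(5) + n(-2)**2 = ((1/2)/9)*(-3) + (3 + 3*(-2)**2)**2 = ((1/2)*(1/9))*(-3) + (3 + 3*4)**2 = (1/18)*(-3) + (3 + 12)**2 = -1/6 + 15**2 = -1/6 + 225 = 1349/6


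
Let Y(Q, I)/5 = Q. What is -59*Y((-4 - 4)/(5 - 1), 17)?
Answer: 590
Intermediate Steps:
Y(Q, I) = 5*Q
-59*Y((-4 - 4)/(5 - 1), 17) = -295*(-4 - 4)/(5 - 1) = -295*(-8/4) = -295*(-8*¼) = -295*(-2) = -59*(-10) = 590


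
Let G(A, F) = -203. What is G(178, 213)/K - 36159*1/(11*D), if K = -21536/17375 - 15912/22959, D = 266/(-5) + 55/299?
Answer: 12475071151496755/74680262734264 ≈ 167.05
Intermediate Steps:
D = -79259/1495 (D = 266*(-⅕) + 55*(1/299) = -266/5 + 55/299 = -79259/1495 ≈ -53.016)
K = -85657336/44323625 (K = -21536*1/17375 - 15912*1/22959 = -21536/17375 - 1768/2551 = -85657336/44323625 ≈ -1.9325)
G(178, 213)/K - 36159*1/(11*D) = -203/(-85657336/44323625) - 36159/(11*(-79259/1495)) = -203*(-44323625/85657336) - 36159/(-871849/1495) = 8997695875/85657336 - 36159*(-1495/871849) = 8997695875/85657336 + 54057705/871849 = 12475071151496755/74680262734264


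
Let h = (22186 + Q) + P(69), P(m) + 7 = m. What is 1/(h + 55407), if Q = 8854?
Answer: 1/86509 ≈ 1.1559e-5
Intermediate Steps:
P(m) = -7 + m
h = 31102 (h = (22186 + 8854) + (-7 + 69) = 31040 + 62 = 31102)
1/(h + 55407) = 1/(31102 + 55407) = 1/86509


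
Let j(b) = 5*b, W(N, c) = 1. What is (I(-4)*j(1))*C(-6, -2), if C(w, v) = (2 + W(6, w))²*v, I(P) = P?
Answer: 360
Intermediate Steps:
C(w, v) = 9*v (C(w, v) = (2 + 1)²*v = 3²*v = 9*v)
(I(-4)*j(1))*C(-6, -2) = (-20)*(9*(-2)) = -4*5*(-18) = -20*(-18) = 360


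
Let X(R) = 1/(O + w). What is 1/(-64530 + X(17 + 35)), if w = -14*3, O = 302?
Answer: -260/16777799 ≈ -1.5497e-5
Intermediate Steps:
w = -42
X(R) = 1/260 (X(R) = 1/(302 - 42) = 1/260)
1/(-64530 + X(17 + 35)) = 1/(-64530 + 1/260) = 1/(-16777799/260) = -260/16777799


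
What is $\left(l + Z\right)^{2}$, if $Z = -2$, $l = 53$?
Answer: $2601$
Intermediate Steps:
$\left(l + Z\right)^{2} = \left(53 - 2\right)^{2} = 51^{2} = 2601$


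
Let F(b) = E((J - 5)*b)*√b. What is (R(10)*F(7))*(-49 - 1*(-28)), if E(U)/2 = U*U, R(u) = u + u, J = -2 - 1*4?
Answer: -4980360*√7 ≈ -1.3177e+7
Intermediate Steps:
J = -6 (J = -2 - 4 = -6)
R(u) = 2*u
E(U) = 2*U² (E(U) = 2*(U*U) = 2*U²)
F(b) = 242*b^(5/2) (F(b) = (2*((-6 - 5)*b)²)*√b = (2*(-11*b)²)*√b = (2*(121*b²))*√b = (242*b²)*√b = 242*b^(5/2))
(R(10)*F(7))*(-49 - 1*(-28)) = ((2*10)*(242*7^(5/2)))*(-49 - 1*(-28)) = (20*(242*(49*√7)))*(-49 + 28) = (20*(11858*√7))*(-21) = (237160*√7)*(-21) = -4980360*√7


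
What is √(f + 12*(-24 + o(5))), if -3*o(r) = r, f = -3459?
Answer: I*√3767 ≈ 61.376*I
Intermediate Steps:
o(r) = -r/3
√(f + 12*(-24 + o(5))) = √(-3459 + 12*(-24 - ⅓*5)) = √(-3459 + 12*(-24 - 5/3)) = √(-3459 + 12*(-77/3)) = √(-3459 - 308) = √(-3767) = I*√3767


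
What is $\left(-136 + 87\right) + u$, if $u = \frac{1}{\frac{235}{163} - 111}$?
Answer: $- \frac{875205}{17858} \approx -49.009$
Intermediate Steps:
$u = - \frac{163}{17858}$ ($u = \frac{1}{235 \cdot \frac{1}{163} - 111} = \frac{1}{\frac{235}{163} - 111} = \frac{1}{- \frac{17858}{163}} = - \frac{163}{17858} \approx -0.0091276$)
$\left(-136 + 87\right) + u = \left(-136 + 87\right) - \frac{163}{17858} = -49 - \frac{163}{17858} = - \frac{875205}{17858}$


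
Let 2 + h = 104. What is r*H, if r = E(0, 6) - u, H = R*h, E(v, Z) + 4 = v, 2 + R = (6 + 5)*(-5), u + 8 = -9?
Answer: -75582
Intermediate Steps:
u = -17 (u = -8 - 9 = -17)
R = -57 (R = -2 + (6 + 5)*(-5) = -2 + 11*(-5) = -2 - 55 = -57)
h = 102 (h = -2 + 104 = 102)
E(v, Z) = -4 + v
H = -5814 (H = -57*102 = -5814)
r = 13 (r = (-4 + 0) - 1*(-17) = -4 + 17 = 13)
r*H = 13*(-5814) = -75582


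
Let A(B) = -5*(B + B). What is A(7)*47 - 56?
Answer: -3346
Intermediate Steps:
A(B) = -10*B
A(7)*47 - 56 = -10*7*47 - 56 = -70*47 - 56 = -3290 - 56 = -3346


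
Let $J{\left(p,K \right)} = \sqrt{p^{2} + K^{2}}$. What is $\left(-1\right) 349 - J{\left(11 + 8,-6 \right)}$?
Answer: $-349 - \sqrt{397} \approx -368.92$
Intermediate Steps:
$J{\left(p,K \right)} = \sqrt{K^{2} + p^{2}}$
$\left(-1\right) 349 - J{\left(11 + 8,-6 \right)} = \left(-1\right) 349 - \sqrt{\left(-6\right)^{2} + \left(11 + 8\right)^{2}} = -349 - \sqrt{36 + 19^{2}} = -349 - \sqrt{36 + 361} = -349 - \sqrt{397}$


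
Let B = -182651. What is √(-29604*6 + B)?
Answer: 5*I*√14411 ≈ 600.23*I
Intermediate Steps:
√(-29604*6 + B) = √(-29604*6 - 182651) = √(-177624 - 182651) = √(-360275) = 5*I*√14411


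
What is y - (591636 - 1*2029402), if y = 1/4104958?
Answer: 5901969043829/4104958 ≈ 1.4378e+6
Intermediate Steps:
y = 1/4104958 ≈ 2.4361e-7
y - (591636 - 1*2029402) = 1/4104958 - (591636 - 1*2029402) = 1/4104958 - (591636 - 2029402) = 1/4104958 - 1*(-1437766) = 1/4104958 + 1437766 = 5901969043829/4104958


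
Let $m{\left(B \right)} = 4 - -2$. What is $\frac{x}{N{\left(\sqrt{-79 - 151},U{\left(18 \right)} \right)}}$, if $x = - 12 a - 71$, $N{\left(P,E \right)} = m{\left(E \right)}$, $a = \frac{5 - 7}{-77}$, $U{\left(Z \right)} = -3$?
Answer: $- \frac{5491}{462} \approx -11.885$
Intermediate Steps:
$a = \frac{2}{77}$ ($a = \left(5 - 7\right) \left(- \frac{1}{77}\right) = \left(-2\right) \left(- \frac{1}{77}\right) = \frac{2}{77} \approx 0.025974$)
$m{\left(B \right)} = 6$ ($m{\left(B \right)} = 4 + 2 = 6$)
$N{\left(P,E \right)} = 6$
$x = - \frac{5491}{77}$ ($x = \left(-12\right) \frac{2}{77} - 71 = - \frac{24}{77} - 71 = - \frac{5491}{77} \approx -71.312$)
$\frac{x}{N{\left(\sqrt{-79 - 151},U{\left(18 \right)} \right)}} = - \frac{5491}{77 \cdot 6} = \left(- \frac{5491}{77}\right) \frac{1}{6} = - \frac{5491}{462}$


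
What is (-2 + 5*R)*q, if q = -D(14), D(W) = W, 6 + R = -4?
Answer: 728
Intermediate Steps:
R = -10 (R = -6 - 4 = -10)
q = -14 (q = -1*14 = -14)
(-2 + 5*R)*q = (-2 + 5*(-10))*(-14) = (-2 - 50)*(-14) = -52*(-14) = 728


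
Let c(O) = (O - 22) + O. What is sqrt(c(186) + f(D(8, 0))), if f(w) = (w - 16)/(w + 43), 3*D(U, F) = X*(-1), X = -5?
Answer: sqrt(6278838)/134 ≈ 18.700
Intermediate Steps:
D(U, F) = 5/3 (D(U, F) = (-5*(-1))/3 = (1/3)*5 = 5/3)
c(O) = -22 + 2*O (c(O) = (-22 + O) + O = -22 + 2*O)
f(w) = (-16 + w)/(43 + w)
sqrt(c(186) + f(D(8, 0))) = sqrt((-22 + 2*186) + (-16 + 5/3)/(43 + 5/3)) = sqrt((-22 + 372) - 43/3/(134/3)) = sqrt(350 + (3/134)*(-43/3)) = sqrt(350 - 43/134) = sqrt(46857/134) = sqrt(6278838)/134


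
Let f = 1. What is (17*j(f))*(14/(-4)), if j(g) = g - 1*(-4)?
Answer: -595/2 ≈ -297.50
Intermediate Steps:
j(g) = 4 + g (j(g) = g + 4 = 4 + g)
(17*j(f))*(14/(-4)) = (17*(4 + 1))*(14/(-4)) = (17*5)*(14*(-1/4)) = 85*(-7/2) = -595/2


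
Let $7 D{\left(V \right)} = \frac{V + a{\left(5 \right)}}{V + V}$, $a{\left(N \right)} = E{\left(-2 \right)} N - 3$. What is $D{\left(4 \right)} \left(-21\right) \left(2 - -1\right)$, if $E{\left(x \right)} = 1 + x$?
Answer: $\frac{9}{2} \approx 4.5$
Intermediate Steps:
$a{\left(N \right)} = -3 - N$ ($a{\left(N \right)} = \left(1 - 2\right) N - 3 = - N - 3 = -3 - N$)
$D{\left(V \right)} = \frac{-8 + V}{14 V}$ ($D{\left(V \right)} = \frac{\left(V - 8\right) \frac{1}{V + V}}{7} = \frac{\left(V - 8\right) \frac{1}{2 V}}{7} = \frac{\left(-8 + V\right) \frac{1}{2 V}}{7} = \frac{\frac{1}{2} \frac{1}{V} \left(-8 + V\right)}{7} = \frac{-8 + V}{14 V}$)
$D{\left(4 \right)} \left(-21\right) \left(2 - -1\right) = \frac{-8 + 4}{14 \cdot 4} \left(-21\right) \left(2 - -1\right) = \frac{1}{14} \cdot \frac{1}{4} \left(-4\right) \left(-21\right) \left(2 + 1\right) = \left(- \frac{1}{14}\right) \left(-21\right) 3 = \frac{3}{2} \cdot 3 = \frac{9}{2}$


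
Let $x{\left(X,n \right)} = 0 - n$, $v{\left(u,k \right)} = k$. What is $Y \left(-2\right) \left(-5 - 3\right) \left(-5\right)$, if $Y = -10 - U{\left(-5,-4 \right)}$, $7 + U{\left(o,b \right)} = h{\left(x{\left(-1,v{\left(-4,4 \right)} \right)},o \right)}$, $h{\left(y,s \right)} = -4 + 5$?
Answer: $320$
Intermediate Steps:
$x{\left(X,n \right)} = - n$
$h{\left(y,s \right)} = 1$
$U{\left(o,b \right)} = -6$ ($U{\left(o,b \right)} = -7 + 1 = -6$)
$Y = -4$ ($Y = -10 - -6 = -10 + 6 = -4$)
$Y \left(-2\right) \left(-5 - 3\right) \left(-5\right) = \left(-4\right) \left(-2\right) \left(-5 - 3\right) \left(-5\right) = 8 \left(\left(-8\right) \left(-5\right)\right) = 8 \cdot 40 = 320$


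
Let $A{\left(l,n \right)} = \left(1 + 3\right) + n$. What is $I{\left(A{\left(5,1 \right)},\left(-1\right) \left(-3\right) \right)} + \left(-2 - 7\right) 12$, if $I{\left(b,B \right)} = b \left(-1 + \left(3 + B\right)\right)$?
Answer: $-83$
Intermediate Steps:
$A{\left(l,n \right)} = 4 + n$
$I{\left(b,B \right)} = b \left(2 + B\right)$
$I{\left(A{\left(5,1 \right)},\left(-1\right) \left(-3\right) \right)} + \left(-2 - 7\right) 12 = \left(4 + 1\right) \left(2 - -3\right) + \left(-2 - 7\right) 12 = 5 \left(2 + 3\right) + \left(-2 - 7\right) 12 = 5 \cdot 5 - 108 = 25 - 108 = -83$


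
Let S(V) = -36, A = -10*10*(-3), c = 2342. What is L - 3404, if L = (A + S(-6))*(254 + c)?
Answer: 681940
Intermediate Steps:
A = 300 (A = -100*(-3) = 300)
L = 685344 (L = (300 - 36)*(254 + 2342) = 264*2596 = 685344)
L - 3404 = 685344 - 3404 = 681940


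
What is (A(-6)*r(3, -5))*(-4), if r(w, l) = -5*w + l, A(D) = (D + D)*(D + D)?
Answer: 11520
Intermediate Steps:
A(D) = 4*D² (A(D) = (2*D)*(2*D) = 4*D²)
r(w, l) = l - 5*w
(A(-6)*r(3, -5))*(-4) = ((4*(-6)²)*(-5 - 5*3))*(-4) = ((4*36)*(-5 - 15))*(-4) = (144*(-20))*(-4) = -2880*(-4) = 11520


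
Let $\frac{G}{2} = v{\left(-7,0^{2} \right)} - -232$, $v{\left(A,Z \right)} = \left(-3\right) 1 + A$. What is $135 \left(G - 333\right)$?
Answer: $14985$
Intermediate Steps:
$v{\left(A,Z \right)} = -3 + A$
$G = 444$ ($G = 2 \left(\left(-3 - 7\right) - -232\right) = 2 \left(-10 + 232\right) = 2 \cdot 222 = 444$)
$135 \left(G - 333\right) = 135 \left(444 - 333\right) = 135 \cdot 111 = 14985$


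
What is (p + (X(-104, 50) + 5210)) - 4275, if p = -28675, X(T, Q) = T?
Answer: -27844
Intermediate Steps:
(p + (X(-104, 50) + 5210)) - 4275 = (-28675 + (-104 + 5210)) - 4275 = (-28675 + 5106) - 4275 = -23569 - 4275 = -27844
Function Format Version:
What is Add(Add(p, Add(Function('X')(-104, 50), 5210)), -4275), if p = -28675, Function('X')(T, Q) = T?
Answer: -27844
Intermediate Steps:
Add(Add(p, Add(Function('X')(-104, 50), 5210)), -4275) = Add(Add(-28675, Add(-104, 5210)), -4275) = Add(Add(-28675, 5106), -4275) = Add(-23569, -4275) = -27844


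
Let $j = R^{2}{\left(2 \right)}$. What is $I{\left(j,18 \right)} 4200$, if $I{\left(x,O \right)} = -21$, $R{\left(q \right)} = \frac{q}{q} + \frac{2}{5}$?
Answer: $-88200$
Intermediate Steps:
$R{\left(q \right)} = \frac{7}{5}$ ($R{\left(q \right)} = 1 + 2 \cdot \frac{1}{5} = 1 + \frac{2}{5} = \frac{7}{5}$)
$j = \frac{49}{25}$ ($j = \left(\frac{7}{5}\right)^{2} = \frac{49}{25} \approx 1.96$)
$I{\left(j,18 \right)} 4200 = \left(-21\right) 4200 = -88200$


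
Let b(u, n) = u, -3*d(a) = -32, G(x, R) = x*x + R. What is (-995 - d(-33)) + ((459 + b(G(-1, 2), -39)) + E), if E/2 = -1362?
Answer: -9803/3 ≈ -3267.7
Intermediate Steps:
E = -2724 (E = 2*(-1362) = -2724)
G(x, R) = R + x**2 (G(x, R) = x**2 + R = R + x**2)
d(a) = 32/3 (d(a) = -1/3*(-32) = 32/3)
(-995 - d(-33)) + ((459 + b(G(-1, 2), -39)) + E) = (-995 - 1*32/3) + ((459 + (2 + (-1)**2)) - 2724) = (-995 - 32/3) + ((459 + (2 + 1)) - 2724) = -3017/3 + ((459 + 3) - 2724) = -3017/3 + (462 - 2724) = -3017/3 - 2262 = -9803/3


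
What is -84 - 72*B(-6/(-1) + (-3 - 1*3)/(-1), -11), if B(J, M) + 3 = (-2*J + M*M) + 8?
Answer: -7428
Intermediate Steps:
B(J, M) = 5 + M² - 2*J (B(J, M) = -3 + ((-2*J + M*M) + 8) = -3 + ((-2*J + M²) + 8) = -3 + ((M² - 2*J) + 8) = -3 + (8 + M² - 2*J) = 5 + M² - 2*J)
-84 - 72*B(-6/(-1) + (-3 - 1*3)/(-1), -11) = -84 - 72*(5 + (-11)² - 2*(-6/(-1) + (-3 - 1*3)/(-1))) = -84 - 72*(5 + 121 - 2*(-6*(-1) + (-3 - 3)*(-1))) = -84 - 72*(5 + 121 - 2*(6 - 6*(-1))) = -84 - 72*(5 + 121 - 2*(6 + 6)) = -84 - 72*(5 + 121 - 2*12) = -84 - 72*(5 + 121 - 24) = -84 - 72*102 = -84 - 7344 = -7428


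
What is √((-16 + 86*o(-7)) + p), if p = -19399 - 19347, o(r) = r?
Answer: 2*I*√9841 ≈ 198.4*I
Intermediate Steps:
p = -38746
√((-16 + 86*o(-7)) + p) = √((-16 + 86*(-7)) - 38746) = √((-16 - 602) - 38746) = √(-618 - 38746) = √(-39364) = 2*I*√9841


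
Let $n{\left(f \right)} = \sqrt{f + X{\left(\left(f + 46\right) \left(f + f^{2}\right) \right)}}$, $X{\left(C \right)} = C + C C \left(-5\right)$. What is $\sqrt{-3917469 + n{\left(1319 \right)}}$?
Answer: $\sqrt{-3917469 + i \sqrt{28240524638151624481}} \approx 51528.0 + 51566.0 i$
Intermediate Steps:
$X{\left(C \right)} = C - 5 C^{2}$ ($X{\left(C \right)} = C + C^{2} \left(-5\right) = C - 5 C^{2}$)
$n{\left(f \right)} = \sqrt{f + \left(1 - 5 \left(46 + f\right) \left(f + f^{2}\right)\right) \left(46 + f\right) \left(f + f^{2}\right)}$ ($n{\left(f \right)} = \sqrt{f + \left(f + 46\right) \left(f + f^{2}\right) \left(1 - 5 \left(f + 46\right) \left(f + f^{2}\right)\right)} = \sqrt{f + \left(46 + f\right) \left(f + f^{2}\right) \left(1 - 5 \left(46 + f\right) \left(f + f^{2}\right)\right)} = \sqrt{f + \left(1 - 5 \left(46 + f\right) \left(f + f^{2}\right)\right) \left(46 + f\right) \left(f + f^{2}\right)}$)
$\sqrt{-3917469 + n{\left(1319 \right)}} = \sqrt{-3917469 + \sqrt{1319 \left(1 - \left(-1 + 5 \cdot 1319 \left(46 + 1319^{2} + 47 \cdot 1319\right)\right) \left(46 + 1319^{2} + 47 \cdot 1319\right)\right)}} = \sqrt{-3917469 + \sqrt{1319 \left(1 - \left(-1 + 5 \cdot 1319 \left(46 + 1739761 + 61993\right)\right) \left(46 + 1739761 + 61993\right)\right)}} = \sqrt{-3917469 + \sqrt{1319 \left(1 - \left(-1 + 5 \cdot 1319 \cdot 1801800\right) 1801800\right)}} = \sqrt{-3917469 + \sqrt{1319 \left(1 - \left(-1 + 11882871000\right) 1801800\right)}} = \sqrt{-3917469 + \sqrt{1319 \left(1 - 11882870999 \cdot 1801800\right)}} = \sqrt{-3917469 + \sqrt{1319 \left(1 - 21410556965998200\right)}} = \sqrt{-3917469 + \sqrt{1319 \left(-21410556965998199\right)}} = \sqrt{-3917469 + \sqrt{-28240524638151624481}} = \sqrt{-3917469 + i \sqrt{28240524638151624481}}$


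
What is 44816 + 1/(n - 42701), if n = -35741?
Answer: 3515456671/78442 ≈ 44816.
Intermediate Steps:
44816 + 1/(n - 42701) = 44816 + 1/(-35741 - 42701) = 44816 + 1/(-78442) = 44816 - 1/78442 = 3515456671/78442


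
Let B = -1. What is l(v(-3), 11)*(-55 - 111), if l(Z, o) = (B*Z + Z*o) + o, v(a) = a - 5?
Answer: 11454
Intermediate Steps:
v(a) = -5 + a
l(Z, o) = o - Z + Z*o (l(Z, o) = (-Z + Z*o) + o = o - Z + Z*o)
l(v(-3), 11)*(-55 - 111) = (11 - (-5 - 3) + (-5 - 3)*11)*(-55 - 111) = (11 - 1*(-8) - 8*11)*(-166) = (11 + 8 - 88)*(-166) = -69*(-166) = 11454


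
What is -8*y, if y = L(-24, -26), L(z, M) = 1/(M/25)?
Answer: 100/13 ≈ 7.6923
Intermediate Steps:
L(z, M) = 25/M (L(z, M) = 1/(M*(1/25)) = 1/(M/25) = 25/M)
y = -25/26 (y = 25/(-26) = 25*(-1/26) = -25/26 ≈ -0.96154)
-8*y = -8*(-25/26) = 100/13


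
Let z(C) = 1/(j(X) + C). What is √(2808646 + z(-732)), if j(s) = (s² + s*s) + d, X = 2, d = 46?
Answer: √1291089627186/678 ≈ 1675.9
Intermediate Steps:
j(s) = 46 + 2*s² (j(s) = (s² + s*s) + 46 = (s² + s²) + 46 = 2*s² + 46 = 46 + 2*s²)
z(C) = 1/(54 + C) (z(C) = 1/((46 + 2*2²) + C) = 1/((46 + 2*4) + C) = 1/((46 + 8) + C) = 1/(54 + C))
√(2808646 + z(-732)) = √(2808646 + 1/(54 - 732)) = √(2808646 + 1/(-678)) = √(2808646 - 1/678) = √(1904261987/678) = √1291089627186/678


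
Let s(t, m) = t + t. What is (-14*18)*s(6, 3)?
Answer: -3024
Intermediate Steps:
s(t, m) = 2*t
(-14*18)*s(6, 3) = (-14*18)*(2*6) = -252*12 = -3024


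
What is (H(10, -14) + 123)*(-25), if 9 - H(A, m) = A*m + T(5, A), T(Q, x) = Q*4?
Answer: -6300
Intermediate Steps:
T(Q, x) = 4*Q
H(A, m) = -11 - A*m (H(A, m) = 9 - (A*m + 4*5) = 9 - (A*m + 20) = 9 - (20 + A*m) = 9 + (-20 - A*m) = -11 - A*m)
(H(10, -14) + 123)*(-25) = ((-11 - 1*10*(-14)) + 123)*(-25) = ((-11 + 140) + 123)*(-25) = (129 + 123)*(-25) = 252*(-25) = -6300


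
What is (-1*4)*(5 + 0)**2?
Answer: -100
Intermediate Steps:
(-1*4)*(5 + 0)**2 = -4*5**2 = -4*25 = -100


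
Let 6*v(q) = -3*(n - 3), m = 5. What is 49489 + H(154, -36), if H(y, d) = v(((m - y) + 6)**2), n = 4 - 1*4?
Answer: 98981/2 ≈ 49491.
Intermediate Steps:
n = 0 (n = 4 - 4 = 0)
v(q) = 3/2 (v(q) = (-3*(0 - 3))/6 = (-3*(-3))/6 = (1/6)*9 = 3/2)
H(y, d) = 3/2
49489 + H(154, -36) = 49489 + 3/2 = 98981/2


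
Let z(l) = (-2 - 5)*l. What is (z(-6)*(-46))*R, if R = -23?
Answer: 44436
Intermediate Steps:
z(l) = -7*l
(z(-6)*(-46))*R = (-7*(-6)*(-46))*(-23) = (42*(-46))*(-23) = -1932*(-23) = 44436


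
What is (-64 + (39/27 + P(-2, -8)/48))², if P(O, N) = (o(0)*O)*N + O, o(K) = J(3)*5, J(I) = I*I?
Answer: 11744329/5184 ≈ 2265.5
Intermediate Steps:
J(I) = I²
o(K) = 45 (o(K) = 3²*5 = 9*5 = 45)
P(O, N) = O + 45*N*O (P(O, N) = (45*O)*N + O = 45*N*O + O = O + 45*N*O)
(-64 + (39/27 + P(-2, -8)/48))² = (-64 + (39/27 - 2*(1 + 45*(-8))/48))² = (-64 + (39*(1/27) - 2*(1 - 360)*(1/48)))² = (-64 + (13/9 - 2*(-359)*(1/48)))² = (-64 + (13/9 + 718*(1/48)))² = (-64 + (13/9 + 359/24))² = (-64 + 1181/72)² = (-3427/72)² = 11744329/5184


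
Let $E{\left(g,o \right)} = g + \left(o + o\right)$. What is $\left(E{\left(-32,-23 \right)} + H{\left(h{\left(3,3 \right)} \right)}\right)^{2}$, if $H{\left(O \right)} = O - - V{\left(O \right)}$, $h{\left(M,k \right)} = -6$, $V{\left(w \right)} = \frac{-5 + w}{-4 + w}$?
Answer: $\frac{687241}{100} \approx 6872.4$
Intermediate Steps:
$V{\left(w \right)} = \frac{-5 + w}{-4 + w}$
$E{\left(g,o \right)} = g + 2 o$
$H{\left(O \right)} = O + \frac{-5 + O}{-4 + O}$ ($H{\left(O \right)} = O - - \frac{-5 + O}{-4 + O} = O + \frac{-5 + O}{-4 + O}$)
$\left(E{\left(-32,-23 \right)} + H{\left(h{\left(3,3 \right)} \right)}\right)^{2} = \left(\left(-32 + 2 \left(-23\right)\right) + \frac{-5 - 6 - 6 \left(-4 - 6\right)}{-4 - 6}\right)^{2} = \left(\left(-32 - 46\right) + \frac{-5 - 6 - -60}{-10}\right)^{2} = \left(-78 - \frac{-5 - 6 + 60}{10}\right)^{2} = \left(-78 - \frac{49}{10}\right)^{2} = \left(- \frac{829}{10}\right)^{2} = \frac{687241}{100}$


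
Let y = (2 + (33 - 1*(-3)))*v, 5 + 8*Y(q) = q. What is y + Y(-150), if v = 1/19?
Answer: -139/8 ≈ -17.375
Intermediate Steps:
Y(q) = -5/8 + q/8
v = 1/19 ≈ 0.052632
y = 2 (y = (2 + (33 - 1*(-3)))*(1/19) = (2 + (33 + 3))*(1/19) = (2 + 36)*(1/19) = 38*(1/19) = 2)
y + Y(-150) = 2 + (-5/8 + (⅛)*(-150)) = 2 + (-5/8 - 75/4) = 2 - 155/8 = -139/8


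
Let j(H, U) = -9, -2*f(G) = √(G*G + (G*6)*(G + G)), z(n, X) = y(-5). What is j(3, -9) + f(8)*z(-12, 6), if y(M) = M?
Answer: -9 + 20*√13 ≈ 63.111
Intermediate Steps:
z(n, X) = -5
f(G) = -√13*√(G²)/2 (f(G) = -√(G*G + (G*6)*(G + G))/2 = -√(G² + (6*G)*(2*G))/2 = -√(G² + 12*G²)/2 = -√13*√(G²)/2)
j(3, -9) + f(8)*z(-12, 6) = -9 - √13*√(8²)/2*(-5) = -9 - √13*√64/2*(-5) = -9 - ½*√13*8*(-5) = -9 - 4*√13*(-5) = -9 + 20*√13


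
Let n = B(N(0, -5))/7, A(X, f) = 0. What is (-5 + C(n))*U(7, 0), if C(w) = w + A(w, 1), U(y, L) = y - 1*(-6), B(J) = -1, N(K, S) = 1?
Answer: -468/7 ≈ -66.857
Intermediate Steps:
U(y, L) = 6 + y (U(y, L) = y + 6 = 6 + y)
n = -⅐ (n = -1/7 = -1*⅐ = -⅐ ≈ -0.14286)
C(w) = w (C(w) = w + 0 = w)
(-5 + C(n))*U(7, 0) = (-5 - ⅐)*(6 + 7) = -36/7*13 = -468/7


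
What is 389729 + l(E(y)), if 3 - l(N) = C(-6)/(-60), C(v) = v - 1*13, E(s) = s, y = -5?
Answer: 23383901/60 ≈ 3.8973e+5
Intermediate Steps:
C(v) = -13 + v (C(v) = v - 13 = -13 + v)
l(N) = 161/60 (l(N) = 3 - (-13 - 6)/(-60) = 3 - (-19)*(-1)/60 = 3 - 1*19/60 = 3 - 19/60 = 161/60)
389729 + l(E(y)) = 389729 + 161/60 = 23383901/60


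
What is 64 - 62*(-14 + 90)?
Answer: -4648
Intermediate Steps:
64 - 62*(-14 + 90) = 64 - 62*76 = 64 - 4712 = -4648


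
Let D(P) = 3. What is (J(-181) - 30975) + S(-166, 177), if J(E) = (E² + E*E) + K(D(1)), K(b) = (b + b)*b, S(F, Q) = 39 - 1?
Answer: 34603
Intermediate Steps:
S(F, Q) = 38
K(b) = 2*b² (K(b) = (2*b)*b = 2*b²)
J(E) = 18 + 2*E² (J(E) = (E² + E*E) + 2*3² = (E² + E²) + 2*9 = 2*E² + 18 = 18 + 2*E²)
(J(-181) - 30975) + S(-166, 177) = ((18 + 2*(-181)²) - 30975) + 38 = ((18 + 2*32761) - 30975) + 38 = ((18 + 65522) - 30975) + 38 = (65540 - 30975) + 38 = 34565 + 38 = 34603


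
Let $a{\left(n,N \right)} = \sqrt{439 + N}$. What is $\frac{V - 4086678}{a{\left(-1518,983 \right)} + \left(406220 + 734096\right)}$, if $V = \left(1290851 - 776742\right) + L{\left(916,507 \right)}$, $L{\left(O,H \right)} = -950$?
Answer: $- \frac{2037470446002}{650160289217} + \frac{10720557 \sqrt{158}}{1300320578434} \approx -3.1337$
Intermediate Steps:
$V = 513159$ ($V = \left(1290851 - 776742\right) - 950 = 514109 - 950 = 513159$)
$\frac{V - 4086678}{a{\left(-1518,983 \right)} + \left(406220 + 734096\right)} = \frac{513159 - 4086678}{\sqrt{439 + 983} + \left(406220 + 734096\right)} = - \frac{3573519}{\sqrt{1422} + 1140316} = - \frac{3573519}{3 \sqrt{158} + 1140316} = - \frac{3573519}{1140316 + 3 \sqrt{158}}$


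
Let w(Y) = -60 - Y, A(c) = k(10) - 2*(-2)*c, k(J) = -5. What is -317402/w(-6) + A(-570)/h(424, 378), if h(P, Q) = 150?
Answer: 1582897/270 ≈ 5862.6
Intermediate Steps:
A(c) = -5 + 4*c (A(c) = -5 - 2*(-2)*c = -5 - (-4)*c = -5 + 4*c)
-317402/w(-6) + A(-570)/h(424, 378) = -317402/(-60 - 1*(-6)) + (-5 + 4*(-570))/150 = -317402/(-60 + 6) + (-5 - 2280)*(1/150) = -317402/(-54) - 2285*1/150 = -317402*(-1/54) - 457/30 = 158701/27 - 457/30 = 1582897/270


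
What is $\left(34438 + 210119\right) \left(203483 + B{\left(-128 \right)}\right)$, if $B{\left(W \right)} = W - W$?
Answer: $49763192031$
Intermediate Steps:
$B{\left(W \right)} = 0$
$\left(34438 + 210119\right) \left(203483 + B{\left(-128 \right)}\right) = \left(34438 + 210119\right) \left(203483 + 0\right) = 244557 \cdot 203483 = 49763192031$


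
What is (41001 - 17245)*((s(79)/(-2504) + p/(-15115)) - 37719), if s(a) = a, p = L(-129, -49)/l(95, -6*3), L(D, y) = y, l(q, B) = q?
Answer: -805452510984060081/898889050 ≈ -8.9605e+8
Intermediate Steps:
p = -49/95 ≈ -0.51579
(41001 - 17245)*((s(79)/(-2504) + p/(-15115)) - 37719) = (41001 - 17245)*((79/(-2504) - 49/95/(-15115)) - 37719) = 23756*((79*(-1/2504) - 49/95*(-1/15115)) - 37719) = 23756*((-79/2504 + 49/1435925) - 37719) = 23756*(-113315379/3595556200 - 37719) = 23756*(-135620897623179/3595556200) = -805452510984060081/898889050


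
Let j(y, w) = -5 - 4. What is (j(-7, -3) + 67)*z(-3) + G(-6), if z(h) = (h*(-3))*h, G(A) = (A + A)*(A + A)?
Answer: -1422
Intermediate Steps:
G(A) = 4*A² (G(A) = (2*A)*(2*A) = 4*A²)
j(y, w) = -9
z(h) = -3*h² (z(h) = (-3*h)*h = -3*h²)
(j(-7, -3) + 67)*z(-3) + G(-6) = (-9 + 67)*(-3*(-3)²) + 4*(-6)² = 58*(-3*9) + 4*36 = 58*(-27) + 144 = -1566 + 144 = -1422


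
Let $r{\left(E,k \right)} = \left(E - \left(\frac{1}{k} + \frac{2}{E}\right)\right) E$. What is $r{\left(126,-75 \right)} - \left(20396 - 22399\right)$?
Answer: $\frac{446967}{25} \approx 17879.0$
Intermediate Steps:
$r{\left(E,k \right)} = E \left(E - \frac{1}{k} - \frac{2}{E}\right)$ ($r{\left(E,k \right)} = \left(E - \frac{1}{k} - \frac{2}{E}\right) E = E \left(E - \frac{1}{k} - \frac{2}{E}\right)$)
$r{\left(126,-75 \right)} - \left(20396 - 22399\right) = \left(-2 + 126^{2} - \frac{126}{-75}\right) - \left(20396 - 22399\right) = \left(-2 + 15876 - 126 \left(- \frac{1}{75}\right)\right) - \left(20396 - 22399\right) = \left(-2 + 15876 + \frac{42}{25}\right) - -2003 = \frac{396892}{25} + 2003 = \frac{446967}{25}$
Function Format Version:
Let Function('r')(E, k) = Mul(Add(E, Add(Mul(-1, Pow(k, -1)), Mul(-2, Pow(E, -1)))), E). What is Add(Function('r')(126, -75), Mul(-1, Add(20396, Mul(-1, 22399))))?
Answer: Rational(446967, 25) ≈ 17879.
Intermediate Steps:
Function('r')(E, k) = Mul(E, Add(E, Mul(-1, Pow(k, -1)), Mul(-2, Pow(E, -1)))) (Function('r')(E, k) = Mul(Add(E, Mul(-1, Pow(k, -1)), Mul(-2, Pow(E, -1))), E) = Mul(E, Add(E, Mul(-1, Pow(k, -1)), Mul(-2, Pow(E, -1)))))
Add(Function('r')(126, -75), Mul(-1, Add(20396, Mul(-1, 22399)))) = Add(Add(-2, Pow(126, 2), Mul(-1, 126, Pow(-75, -1))), Mul(-1, Add(20396, Mul(-1, 22399)))) = Add(Add(-2, 15876, Mul(-1, 126, Rational(-1, 75))), Mul(-1, Add(20396, -22399))) = Add(Add(-2, 15876, Rational(42, 25)), Mul(-1, -2003)) = Add(Rational(396892, 25), 2003) = Rational(446967, 25)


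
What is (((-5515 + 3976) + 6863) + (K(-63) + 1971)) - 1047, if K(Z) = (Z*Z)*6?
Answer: 30062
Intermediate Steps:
K(Z) = 6*Z² (K(Z) = Z²*6 = 6*Z²)
(((-5515 + 3976) + 6863) + (K(-63) + 1971)) - 1047 = (((-5515 + 3976) + 6863) + (6*(-63)² + 1971)) - 1047 = ((-1539 + 6863) + (6*3969 + 1971)) - 1047 = (5324 + (23814 + 1971)) - 1047 = (5324 + 25785) - 1047 = 31109 - 1047 = 30062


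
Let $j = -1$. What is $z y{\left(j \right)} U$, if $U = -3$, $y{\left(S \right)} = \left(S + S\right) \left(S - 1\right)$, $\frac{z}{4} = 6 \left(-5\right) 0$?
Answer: $0$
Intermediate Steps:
$z = 0$ ($z = 4 \cdot 6 \left(-5\right) 0 = 4 \left(\left(-30\right) 0\right) = 4 \cdot 0 = 0$)
$y{\left(S \right)} = 2 S \left(-1 + S\right)$
$z y{\left(j \right)} U = 0 \cdot 2 \left(-1\right) \left(-1 - 1\right) \left(-3\right) = 0 \cdot 2 \left(-1\right) \left(-2\right) \left(-3\right) = 0 \cdot 4 \left(-3\right) = 0 \left(-3\right) = 0$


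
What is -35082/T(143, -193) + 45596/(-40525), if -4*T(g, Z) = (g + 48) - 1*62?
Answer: 1893636772/1742575 ≈ 1086.7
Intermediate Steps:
T(g, Z) = 7/2 - g/4 (T(g, Z) = -((g + 48) - 1*62)/4 = -((48 + g) - 62)/4 = -(-14 + g)/4 = 7/2 - g/4)
-35082/T(143, -193) + 45596/(-40525) = -35082/(7/2 - ¼*143) + 45596/(-40525) = -35082/(7/2 - 143/4) + 45596*(-1/40525) = -35082/(-129/4) - 45596/40525 = -35082*(-4/129) - 45596/40525 = 46776/43 - 45596/40525 = 1893636772/1742575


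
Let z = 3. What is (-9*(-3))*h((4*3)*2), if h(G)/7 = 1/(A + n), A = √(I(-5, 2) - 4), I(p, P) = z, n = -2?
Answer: -378/5 - 189*I/5 ≈ -75.6 - 37.8*I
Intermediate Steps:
I(p, P) = 3
A = I (A = √(3 - 4) = √(-1) = I ≈ 1.0*I)
h(G) = 7*(-2 - I)/5 (h(G) = 7/(I - 2) = 7/(-2 + I) = 7*((-2 - I)/5) = 7*(-2 - I)/5)
(-9*(-3))*h((4*3)*2) = (-9*(-3))*(-14/5 - 7*I/5) = 27*(-14/5 - 7*I/5) = -378/5 - 189*I/5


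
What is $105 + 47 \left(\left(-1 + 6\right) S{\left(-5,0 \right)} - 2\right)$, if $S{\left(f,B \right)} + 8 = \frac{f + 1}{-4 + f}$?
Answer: $- \frac{15881}{9} \approx -1764.6$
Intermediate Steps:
$S{\left(f,B \right)} = -8 + \frac{1 + f}{-4 + f}$ ($S{\left(f,B \right)} = -8 + \frac{f + 1}{-4 + f} = -8 + \frac{1 + f}{-4 + f}$)
$105 + 47 \left(\left(-1 + 6\right) S{\left(-5,0 \right)} - 2\right) = 105 + 47 \left(\left(-1 + 6\right) \frac{33 - -35}{-4 - 5} - 2\right) = 105 + 47 \left(5 \frac{33 + 35}{-9} - 2\right) = 105 + 47 \left(5 \left(\left(- \frac{1}{9}\right) 68\right) - 2\right) = 105 + 47 \left(5 \left(- \frac{68}{9}\right) - 2\right) = 105 + 47 \left(- \frac{340}{9} - 2\right) = 105 + 47 \left(- \frac{358}{9}\right) = 105 - \frac{16826}{9} = - \frac{15881}{9}$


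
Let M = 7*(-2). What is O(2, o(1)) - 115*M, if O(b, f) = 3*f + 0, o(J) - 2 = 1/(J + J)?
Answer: 3235/2 ≈ 1617.5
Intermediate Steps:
o(J) = 2 + 1/(2*J) (o(J) = 2 + 1/(J + J) = 2 + 1/(2*J))
M = -14
O(b, f) = 3*f
O(2, o(1)) - 115*M = 3*(2 + (½)/1) - 115*(-14) = 3*(2 + (½)*1) + 1610 = 3*(2 + ½) + 1610 = 3*(5/2) + 1610 = 15/2 + 1610 = 3235/2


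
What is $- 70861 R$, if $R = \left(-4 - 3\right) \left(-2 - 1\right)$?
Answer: $-1488081$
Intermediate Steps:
$R = 21$ ($R = \left(-7\right) \left(-3\right) = 21$)
$- 70861 R = \left(-70861\right) 21 = -1488081$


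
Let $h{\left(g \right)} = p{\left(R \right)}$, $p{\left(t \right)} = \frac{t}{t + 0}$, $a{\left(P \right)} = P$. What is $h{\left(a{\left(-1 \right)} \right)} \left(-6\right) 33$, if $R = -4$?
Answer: $-198$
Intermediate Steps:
$p{\left(t \right)} = 1$ ($p{\left(t \right)} = \frac{t}{t} = 1$)
$h{\left(g \right)} = 1$
$h{\left(a{\left(-1 \right)} \right)} \left(-6\right) 33 = 1 \left(-6\right) 33 = \left(-6\right) 33 = -198$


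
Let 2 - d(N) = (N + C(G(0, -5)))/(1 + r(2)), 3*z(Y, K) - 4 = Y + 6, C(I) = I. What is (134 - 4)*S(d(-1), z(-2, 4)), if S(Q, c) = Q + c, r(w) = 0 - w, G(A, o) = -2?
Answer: 650/3 ≈ 216.67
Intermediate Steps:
z(Y, K) = 10/3 + Y/3 (z(Y, K) = 4/3 + (Y + 6)/3 = 4/3 + (6 + Y)/3 = 4/3 + (2 + Y/3) = 10/3 + Y/3)
r(w) = -w
d(N) = N (d(N) = 2 - (N - 2)/(1 - 1*2) = 2 - (-2 + N)/(1 - 2) = 2 - (-2 + N)/(-1) = 2 - (-2 + N)*(-1) = 2 - (2 - N) = 2 + (-2 + N) = N)
(134 - 4)*S(d(-1), z(-2, 4)) = (134 - 4)*(-1 + (10/3 + (⅓)*(-2))) = 130*(-1 + (10/3 - ⅔)) = 130*(-1 + 8/3) = 130*(5/3) = 650/3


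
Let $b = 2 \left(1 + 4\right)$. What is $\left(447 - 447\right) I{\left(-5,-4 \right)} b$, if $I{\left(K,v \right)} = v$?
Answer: $0$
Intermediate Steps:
$b = 10$ ($b = 2 \cdot 5 = 10$)
$\left(447 - 447\right) I{\left(-5,-4 \right)} b = \left(447 - 447\right) \left(\left(-4\right) 10\right) = 0 \left(-40\right) = 0$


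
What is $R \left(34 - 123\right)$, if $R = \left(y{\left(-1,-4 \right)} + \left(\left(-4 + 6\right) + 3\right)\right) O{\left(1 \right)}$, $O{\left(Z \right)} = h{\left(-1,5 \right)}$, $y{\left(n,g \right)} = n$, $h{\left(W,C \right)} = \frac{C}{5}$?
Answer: $-356$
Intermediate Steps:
$h{\left(W,C \right)} = \frac{C}{5}$ ($h{\left(W,C \right)} = C \frac{1}{5} = \frac{C}{5}$)
$O{\left(Z \right)} = 1$ ($O{\left(Z \right)} = \frac{1}{5} \cdot 5 = 1$)
$R = 4$ ($R = \left(-1 + \left(\left(-4 + 6\right) + 3\right)\right) 1 = \left(-1 + \left(2 + 3\right)\right) 1 = \left(-1 + 5\right) 1 = 4 \cdot 1 = 4$)
$R \left(34 - 123\right) = 4 \left(34 - 123\right) = 4 \left(-89\right) = -356$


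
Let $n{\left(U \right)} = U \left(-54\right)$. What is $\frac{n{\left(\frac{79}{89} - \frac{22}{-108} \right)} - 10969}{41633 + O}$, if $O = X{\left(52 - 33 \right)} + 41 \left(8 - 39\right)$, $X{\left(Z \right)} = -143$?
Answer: $- \frac{981486}{3579491} \approx -0.2742$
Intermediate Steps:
$n{\left(U \right)} = - 54 U$
$O = -1414$ ($O = -143 + 41 \left(8 - 39\right) = -143 + 41 \left(-31\right) = -143 - 1271 = -1414$)
$\frac{n{\left(\frac{79}{89} - \frac{22}{-108} \right)} - 10969}{41633 + O} = \frac{- 54 \left(\frac{79}{89} - \frac{22}{-108}\right) - 10969}{41633 - 1414} = \frac{- 54 \left(79 \cdot \frac{1}{89} - - \frac{11}{54}\right) - 10969}{40219} = \left(- 54 \left(\frac{79}{89} + \frac{11}{54}\right) - 10969\right) \frac{1}{40219} = \left(\left(-54\right) \frac{5245}{4806} - 10969\right) \frac{1}{40219} = \left(- \frac{5245}{89} - 10969\right) \frac{1}{40219} = \left(- \frac{981486}{89}\right) \frac{1}{40219} = - \frac{981486}{3579491}$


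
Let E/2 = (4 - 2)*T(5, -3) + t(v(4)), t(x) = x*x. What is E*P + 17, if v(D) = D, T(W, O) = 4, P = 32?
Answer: 1553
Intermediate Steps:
t(x) = x²
E = 48 (E = 2*((4 - 2)*4 + 4²) = 2*(2*4 + 16) = 2*(8 + 16) = 2*24 = 48)
E*P + 17 = 48*32 + 17 = 1536 + 17 = 1553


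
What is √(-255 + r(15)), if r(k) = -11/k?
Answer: 2*I*√14385/15 ≈ 15.992*I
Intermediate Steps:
√(-255 + r(15)) = √(-255 - 11/15) = √(-3836/15) = 2*I*√14385/15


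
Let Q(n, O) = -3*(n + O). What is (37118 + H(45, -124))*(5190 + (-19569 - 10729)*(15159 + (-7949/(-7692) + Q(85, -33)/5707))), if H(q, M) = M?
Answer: -14344437614753483327/844197 ≈ -1.6992e+13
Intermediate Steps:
Q(n, O) = -3*O - 3*n (Q(n, O) = -3*(O + n) = -3*O - 3*n)
(37118 + H(45, -124))*(5190 + (-19569 - 10729)*(15159 + (-7949/(-7692) + Q(85, -33)/5707))) = (37118 - 124)*(5190 + (-19569 - 10729)*(15159 + (-7949/(-7692) + (-3*(-33) - 3*85)/5707))) = 36994*(5190 - 30298*(15159 + (-7949*(-1/7692) + (99 - 255)*(1/5707)))) = 36994*(5190 - 30298*(15159 + (7949/7692 - 156*1/5707))) = 36994*(5190 - 30298*(15159 + (7949/7692 - 12/439))) = 36994*(5190 - 30298*(15159 + 3397307/3376788)) = 36994*(5190 - 30298*51192126599/3376788) = 36994*(5190 - 775509525848251/1688394) = 36994*(-775500763083391/1688394) = -14344437614753483327/844197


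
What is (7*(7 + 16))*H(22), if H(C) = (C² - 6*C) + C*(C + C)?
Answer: 212520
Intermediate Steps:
H(C) = -6*C + 3*C² (H(C) = (C² - 6*C) + C*(2*C) = (C² - 6*C) + 2*C² = -6*C + 3*C²)
(7*(7 + 16))*H(22) = (7*(7 + 16))*(3*22*(-2 + 22)) = (7*23)*(3*22*20) = 161*1320 = 212520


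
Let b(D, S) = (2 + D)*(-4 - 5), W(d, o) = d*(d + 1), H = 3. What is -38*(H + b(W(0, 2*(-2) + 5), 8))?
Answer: 570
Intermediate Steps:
W(d, o) = d*(1 + d)
b(D, S) = -18 - 9*D (b(D, S) = (2 + D)*(-9) = -18 - 9*D)
-38*(H + b(W(0, 2*(-2) + 5), 8)) = -38*(3 + (-18 - 0*(1 + 0))) = -38*(3 + (-18 - 0)) = -38*(3 + (-18 - 9*0)) = -38*(3 + (-18 + 0)) = -38*(3 - 18) = -38*(-15) = 570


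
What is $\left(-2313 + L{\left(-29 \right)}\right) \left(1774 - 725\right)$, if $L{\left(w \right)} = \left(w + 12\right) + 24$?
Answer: $-2418994$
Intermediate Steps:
$L{\left(w \right)} = 36 + w$ ($L{\left(w \right)} = \left(12 + w\right) + 24 = 36 + w$)
$\left(-2313 + L{\left(-29 \right)}\right) \left(1774 - 725\right) = \left(-2313 + \left(36 - 29\right)\right) \left(1774 - 725\right) = \left(-2313 + 7\right) 1049 = \left(-2306\right) 1049 = -2418994$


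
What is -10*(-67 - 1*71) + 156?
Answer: 1536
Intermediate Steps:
-10*(-67 - 1*71) + 156 = -10*(-67 - 71) + 156 = -10*(-138) + 156 = 1380 + 156 = 1536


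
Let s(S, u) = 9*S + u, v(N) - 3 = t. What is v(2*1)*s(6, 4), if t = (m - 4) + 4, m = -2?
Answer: 58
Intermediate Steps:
t = -2 (t = (-2 - 4) + 4 = -6 + 4 = -2)
v(N) = 1 (v(N) = 3 - 2 = 1)
s(S, u) = u + 9*S
v(2*1)*s(6, 4) = 1*(4 + 9*6) = 1*(4 + 54) = 1*58 = 58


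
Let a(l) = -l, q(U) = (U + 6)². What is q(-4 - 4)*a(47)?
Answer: -188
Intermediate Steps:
q(U) = (6 + U)²
q(-4 - 4)*a(47) = (6 + (-4 - 4))²*(-1*47) = (6 - 8)²*(-47) = (-2)²*(-47) = 4*(-47) = -188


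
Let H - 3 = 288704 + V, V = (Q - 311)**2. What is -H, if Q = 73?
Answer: -345351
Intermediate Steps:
V = 56644 (V = (73 - 311)**2 = (-238)**2 = 56644)
H = 345351 (H = 3 + (288704 + 56644) = 3 + 345348 = 345351)
-H = -1*345351 = -345351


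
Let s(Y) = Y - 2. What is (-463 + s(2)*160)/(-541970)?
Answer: 463/541970 ≈ 0.00085429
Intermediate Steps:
s(Y) = -2 + Y
(-463 + s(2)*160)/(-541970) = (-463 + (-2 + 2)*160)/(-541970) = (-463 + 0*160)*(-1/541970) = (-463 + 0)*(-1/541970) = -463*(-1/541970) = 463/541970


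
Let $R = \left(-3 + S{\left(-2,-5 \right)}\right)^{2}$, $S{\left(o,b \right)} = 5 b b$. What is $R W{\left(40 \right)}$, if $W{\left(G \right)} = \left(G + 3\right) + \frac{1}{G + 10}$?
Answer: $\frac{16007742}{25} \approx 6.4031 \cdot 10^{5}$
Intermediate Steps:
$S{\left(o,b \right)} = 5 b^{2}$
$W{\left(G \right)} = 3 + G + \frac{1}{10 + G}$ ($W{\left(G \right)} = \left(3 + G\right) + \frac{1}{10 + G} = 3 + G + \frac{1}{10 + G}$)
$R = 14884$ ($R = \left(-3 + 5 \left(-5\right)^{2}\right)^{2} = \left(-3 + 5 \cdot 25\right)^{2} = \left(-3 + 125\right)^{2} = 122^{2} = 14884$)
$R W{\left(40 \right)} = 14884 \frac{31 + 40^{2} + 13 \cdot 40}{10 + 40} = 14884 \frac{31 + 1600 + 520}{50} = 14884 \cdot \frac{1}{50} \cdot 2151 = 14884 \cdot \frac{2151}{50} = \frac{16007742}{25}$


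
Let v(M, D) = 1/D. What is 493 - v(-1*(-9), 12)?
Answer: 5915/12 ≈ 492.92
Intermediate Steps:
493 - v(-1*(-9), 12) = 493 - 1/12 = 5915/12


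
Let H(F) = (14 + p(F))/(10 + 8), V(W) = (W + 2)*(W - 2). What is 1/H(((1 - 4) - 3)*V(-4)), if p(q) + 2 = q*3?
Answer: -3/34 ≈ -0.088235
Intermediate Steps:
p(q) = -2 + 3*q (p(q) = -2 + q*3 = -2 + 3*q)
V(W) = (-2 + W)*(2 + W) (V(W) = (2 + W)*(-2 + W) = (-2 + W)*(2 + W))
H(F) = 2/3 + F/6 (H(F) = (14 + (-2 + 3*F))/(10 + 8) = (12 + 3*F)/18 = (12 + 3*F)*(1/18) = 2/3 + F/6)
1/H(((1 - 4) - 3)*V(-4)) = 1/(2/3 + (((1 - 4) - 3)*(-4 + (-4)**2))/6) = 1/(2/3 + ((-3 - 3)*(-4 + 16))/6) = 1/(2/3 + (-6*12)/6) = 1/(2/3 + (1/6)*(-72)) = 1/(2/3 - 12) = 1/(-34/3) = -3/34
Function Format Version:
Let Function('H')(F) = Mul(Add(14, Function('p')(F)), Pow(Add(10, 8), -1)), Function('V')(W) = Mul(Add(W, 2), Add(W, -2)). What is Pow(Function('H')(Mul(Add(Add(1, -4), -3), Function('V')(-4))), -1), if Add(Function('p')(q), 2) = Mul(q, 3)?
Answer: Rational(-3, 34) ≈ -0.088235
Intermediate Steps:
Function('p')(q) = Add(-2, Mul(3, q)) (Function('p')(q) = Add(-2, Mul(q, 3)) = Add(-2, Mul(3, q)))
Function('V')(W) = Mul(Add(-2, W), Add(2, W)) (Function('V')(W) = Mul(Add(2, W), Add(-2, W)) = Mul(Add(-2, W), Add(2, W)))
Function('H')(F) = Add(Rational(2, 3), Mul(Rational(1, 6), F)) (Function('H')(F) = Mul(Add(14, Add(-2, Mul(3, F))), Pow(Add(10, 8), -1)) = Mul(Add(12, Mul(3, F)), Pow(18, -1)) = Mul(Add(12, Mul(3, F)), Rational(1, 18)) = Add(Rational(2, 3), Mul(Rational(1, 6), F)))
Pow(Function('H')(Mul(Add(Add(1, -4), -3), Function('V')(-4))), -1) = Pow(Add(Rational(2, 3), Mul(Rational(1, 6), Mul(Add(Add(1, -4), -3), Add(-4, Pow(-4, 2))))), -1) = Pow(Add(Rational(2, 3), Mul(Rational(1, 6), Mul(Add(-3, -3), Add(-4, 16)))), -1) = Pow(Add(Rational(2, 3), Mul(Rational(1, 6), Mul(-6, 12))), -1) = Pow(Add(Rational(2, 3), Mul(Rational(1, 6), -72)), -1) = Pow(Add(Rational(2, 3), -12), -1) = Pow(Rational(-34, 3), -1) = Rational(-3, 34)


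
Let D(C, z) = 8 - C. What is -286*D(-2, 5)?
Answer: -2860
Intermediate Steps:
-286*D(-2, 5) = -286*(8 - 1*(-2)) = -286*(8 + 2) = -286*10 = -2860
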